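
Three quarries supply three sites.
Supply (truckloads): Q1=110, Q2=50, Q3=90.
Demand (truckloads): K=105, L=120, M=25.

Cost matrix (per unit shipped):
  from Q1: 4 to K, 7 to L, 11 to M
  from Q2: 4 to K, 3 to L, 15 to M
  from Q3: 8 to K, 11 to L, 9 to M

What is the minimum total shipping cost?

1545

A cheapest plan:
  Q1->K: 40 × 4 = 160
  Q1->L: 70 × 7 = 490
  Q2->L: 50 × 3 = 150
  Q3->K: 65 × 8 = 520
  Q3->M: 25 × 9 = 225
Total = 160 + 490 + 150 + 520 + 225 = 1545.
(Supply check: Q1 ships 110; Q2 ships 50; Q3 ships 90.)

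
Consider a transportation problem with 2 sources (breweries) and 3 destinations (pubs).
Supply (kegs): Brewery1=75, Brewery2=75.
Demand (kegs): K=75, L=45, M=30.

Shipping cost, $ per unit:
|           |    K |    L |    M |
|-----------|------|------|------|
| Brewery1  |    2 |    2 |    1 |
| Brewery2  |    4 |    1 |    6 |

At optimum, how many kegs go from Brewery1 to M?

The minimum-cost plan:
  Brewery1->K: 45 × $2 = $90
  Brewery1->M: 30 × $1 = $30
  Brewery2->K: 30 × $4 = $120
  Brewery2->L: 45 × $1 = $45
Total cost = $285.
So Brewery1→M carries 30 kegs.

30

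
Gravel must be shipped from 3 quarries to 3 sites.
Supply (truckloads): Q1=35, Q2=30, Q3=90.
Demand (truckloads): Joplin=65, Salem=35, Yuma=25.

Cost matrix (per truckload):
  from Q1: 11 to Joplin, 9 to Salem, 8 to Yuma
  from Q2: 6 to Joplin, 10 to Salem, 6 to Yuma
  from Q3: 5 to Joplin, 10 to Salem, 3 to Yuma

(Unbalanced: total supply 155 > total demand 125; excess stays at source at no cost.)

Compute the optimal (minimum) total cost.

715

Optimal allocation:
  Q1–Salem: 35 × 9 = 315
  Q3–Joplin: 65 × 5 = 325
  Q3–Yuma: 25 × 3 = 75
Total = 315 + 325 + 75 = 715.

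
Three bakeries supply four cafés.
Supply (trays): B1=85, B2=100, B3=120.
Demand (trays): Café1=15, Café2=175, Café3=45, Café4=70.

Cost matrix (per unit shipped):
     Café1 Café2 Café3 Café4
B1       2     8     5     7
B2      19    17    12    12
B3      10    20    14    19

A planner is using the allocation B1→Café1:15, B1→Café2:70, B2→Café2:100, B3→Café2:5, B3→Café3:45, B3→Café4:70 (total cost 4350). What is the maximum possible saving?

Current plan cost = 15·2 + 70·8 + 100·17 + 5·20 + 45·14 + 70·19 = 4350.
Optimal plan:
  B1->Café2: 85 × 8 = 680
  B2->Café2: 30 × 17 = 510
  B2->Café4: 70 × 12 = 840
  B3->Café1: 15 × 10 = 150
  B3->Café2: 60 × 20 = 1200
  B3->Café3: 45 × 14 = 630
Optimal cost = 4010.
Saving = 4350 − 4010 = 340.

340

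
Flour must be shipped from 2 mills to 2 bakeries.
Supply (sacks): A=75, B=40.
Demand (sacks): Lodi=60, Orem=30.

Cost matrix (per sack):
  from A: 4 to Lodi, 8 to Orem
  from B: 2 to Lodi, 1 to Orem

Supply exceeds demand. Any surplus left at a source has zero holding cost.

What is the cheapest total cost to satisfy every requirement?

250

Optimal allocation:
  A–Lodi: 50 × 4 = 200
  B–Lodi: 10 × 2 = 20
  B–Orem: 30 × 1 = 30
Total = 200 + 20 + 30 = 250.
(Supply check: A ships 50; B ships 40.)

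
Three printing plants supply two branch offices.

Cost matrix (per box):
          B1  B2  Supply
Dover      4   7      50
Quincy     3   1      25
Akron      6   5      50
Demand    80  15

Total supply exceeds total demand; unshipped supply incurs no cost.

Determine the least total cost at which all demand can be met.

365

One minimum-cost allocation:
  Dover→B1: 50 boxes
  Quincy→B1: 10 boxes
  Quincy→B2: 15 boxes
  Akron→B1: 20 boxes
Total cost = 365.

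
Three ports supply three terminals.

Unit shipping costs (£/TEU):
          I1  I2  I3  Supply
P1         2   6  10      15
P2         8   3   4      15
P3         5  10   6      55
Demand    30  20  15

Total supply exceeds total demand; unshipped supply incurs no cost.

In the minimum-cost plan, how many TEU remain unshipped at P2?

0

Minimum-cost shipments:
  P1→I1: 10 × £2 = £20
  P1→I2: 5 × £6 = £30
  P2→I2: 15 × £3 = £45
  P3→I1: 20 × £5 = £100
  P3→I3: 15 × £6 = £90
Total cost = £285.
P2 ships 15 of its 15, leaving 0.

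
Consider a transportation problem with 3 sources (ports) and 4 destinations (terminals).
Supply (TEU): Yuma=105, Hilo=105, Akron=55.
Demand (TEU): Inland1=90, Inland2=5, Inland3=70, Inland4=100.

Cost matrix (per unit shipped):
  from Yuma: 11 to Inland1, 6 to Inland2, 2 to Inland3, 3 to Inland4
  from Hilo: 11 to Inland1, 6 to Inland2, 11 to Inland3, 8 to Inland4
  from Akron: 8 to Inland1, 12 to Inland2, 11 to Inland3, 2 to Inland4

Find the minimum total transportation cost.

A cheapest plan:
  Yuma->Inland3: 70 × 2 = 140
  Yuma->Inland4: 35 × 3 = 105
  Hilo->Inland1: 90 × 11 = 990
  Hilo->Inland2: 5 × 6 = 30
  Hilo->Inland4: 10 × 8 = 80
  Akron->Inland4: 55 × 2 = 110
Total = 140 + 105 + 990 + 30 + 80 + 110 = 1455.

1455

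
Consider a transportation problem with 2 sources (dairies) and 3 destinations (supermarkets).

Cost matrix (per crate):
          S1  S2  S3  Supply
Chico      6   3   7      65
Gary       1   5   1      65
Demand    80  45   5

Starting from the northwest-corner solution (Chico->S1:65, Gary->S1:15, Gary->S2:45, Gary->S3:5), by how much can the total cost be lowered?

315

Current plan cost = 65·6 + 15·1 + 45·5 + 5·1 = 635.
Optimal plan:
  Chico to S1: 20 × 6 = 120
  Chico to S2: 45 × 3 = 135
  Gary to S1: 60 × 1 = 60
  Gary to S3: 5 × 1 = 5
Optimal cost = 320.
Saving = 635 − 320 = 315.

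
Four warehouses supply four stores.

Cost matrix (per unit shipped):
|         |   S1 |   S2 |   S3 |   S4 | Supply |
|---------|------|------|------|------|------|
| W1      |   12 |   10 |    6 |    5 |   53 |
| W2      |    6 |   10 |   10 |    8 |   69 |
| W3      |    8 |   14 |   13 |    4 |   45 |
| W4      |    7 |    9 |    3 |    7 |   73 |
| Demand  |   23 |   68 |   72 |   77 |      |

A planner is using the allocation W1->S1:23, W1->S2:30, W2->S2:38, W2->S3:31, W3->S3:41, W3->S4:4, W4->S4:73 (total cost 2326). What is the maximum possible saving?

953

Current plan cost = 23·12 + 30·10 + 38·10 + 31·10 + 41·13 + 4·4 + 73·7 = 2326.
Optimal plan:
  W1 to S2: 21 × 10 = 210
  W1 to S4: 32 × 5 = 160
  W2 to S1: 23 × 6 = 138
  W2 to S2: 46 × 10 = 460
  W3 to S4: 45 × 4 = 180
  W4 to S2: 1 × 9 = 9
  W4 to S3: 72 × 3 = 216
Optimal cost = 1373.
Saving = 2326 − 1373 = 953.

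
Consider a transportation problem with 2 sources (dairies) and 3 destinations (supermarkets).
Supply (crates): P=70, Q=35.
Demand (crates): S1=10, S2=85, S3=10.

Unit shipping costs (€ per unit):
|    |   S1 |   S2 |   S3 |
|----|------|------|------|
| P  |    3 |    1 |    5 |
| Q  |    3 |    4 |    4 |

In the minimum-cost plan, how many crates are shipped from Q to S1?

Solving gives:
  P->S2: 70 crates
  Q->S1: 10 crates
  Q->S2: 15 crates
  Q->S3: 10 crates
Total cost = €200.
So Q→S1 carries 10 crates.

10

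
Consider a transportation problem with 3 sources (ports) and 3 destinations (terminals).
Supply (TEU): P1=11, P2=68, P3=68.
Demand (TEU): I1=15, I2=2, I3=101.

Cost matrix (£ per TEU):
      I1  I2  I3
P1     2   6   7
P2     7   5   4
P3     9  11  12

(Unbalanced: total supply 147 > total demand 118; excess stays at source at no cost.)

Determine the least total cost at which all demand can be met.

One minimum-cost allocation:
  P1 to I1: 11 × £2 = £22
  P2 to I3: 68 × £4 = £272
  P3 to I1: 4 × £9 = £36
  P3 to I2: 2 × £11 = £22
  P3 to I3: 33 × £12 = £396
Total = 22 + 272 + 36 + 22 + 396 = £748.
(Supply check: P1 ships 11; P2 ships 68; P3 ships 39.)

748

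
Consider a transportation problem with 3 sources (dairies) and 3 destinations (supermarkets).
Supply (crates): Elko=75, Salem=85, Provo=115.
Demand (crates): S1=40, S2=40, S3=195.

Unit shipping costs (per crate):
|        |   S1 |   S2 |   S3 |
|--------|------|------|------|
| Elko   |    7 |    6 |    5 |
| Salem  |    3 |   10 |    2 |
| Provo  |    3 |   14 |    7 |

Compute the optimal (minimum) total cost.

1230

A cheapest plan:
  Elko–S2: 40 × 6 = 240
  Elko–S3: 35 × 5 = 175
  Salem–S3: 85 × 2 = 170
  Provo–S1: 40 × 3 = 120
  Provo–S3: 75 × 7 = 525
Total = 240 + 175 + 170 + 120 + 525 = 1230.
(Supply check: Elko ships 75; Salem ships 85; Provo ships 115.)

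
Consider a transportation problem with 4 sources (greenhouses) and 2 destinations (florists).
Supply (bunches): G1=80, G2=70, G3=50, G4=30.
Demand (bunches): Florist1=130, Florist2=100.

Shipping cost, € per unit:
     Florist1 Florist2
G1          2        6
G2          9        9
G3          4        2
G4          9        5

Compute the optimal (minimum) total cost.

A cheapest plan:
  G1->Florist1: 80 × €2 = €160
  G2->Florist1: 50 × €9 = €450
  G2->Florist2: 20 × €9 = €180
  G3->Florist2: 50 × €2 = €100
  G4->Florist2: 30 × €5 = €150
Total = 160 + 450 + 180 + 100 + 150 = €1040.

1040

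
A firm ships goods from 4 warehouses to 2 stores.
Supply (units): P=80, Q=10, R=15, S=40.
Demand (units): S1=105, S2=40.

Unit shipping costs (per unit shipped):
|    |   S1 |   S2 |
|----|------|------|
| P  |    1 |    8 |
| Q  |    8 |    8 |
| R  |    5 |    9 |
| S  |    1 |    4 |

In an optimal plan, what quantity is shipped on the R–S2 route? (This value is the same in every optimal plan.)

0

The minimum-cost plan:
  P→S1: 80 units
  Q→S2: 10 units
  R→S1: 15 units
  S→S1: 10 units
  S→S2: 30 units
Total cost = 365.
The route R→S2 is not used.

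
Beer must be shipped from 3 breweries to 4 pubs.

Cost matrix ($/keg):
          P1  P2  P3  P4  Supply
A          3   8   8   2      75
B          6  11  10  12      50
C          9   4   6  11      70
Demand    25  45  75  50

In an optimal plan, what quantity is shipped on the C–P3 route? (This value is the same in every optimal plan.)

25

The minimum-cost plan:
  A→P1: 25 × $3 = $75
  A→P4: 50 × $2 = $100
  B→P3: 50 × $10 = $500
  C→P2: 45 × $4 = $180
  C→P3: 25 × $6 = $150
Total cost = $1005.
So C→P3 carries 25 kegs.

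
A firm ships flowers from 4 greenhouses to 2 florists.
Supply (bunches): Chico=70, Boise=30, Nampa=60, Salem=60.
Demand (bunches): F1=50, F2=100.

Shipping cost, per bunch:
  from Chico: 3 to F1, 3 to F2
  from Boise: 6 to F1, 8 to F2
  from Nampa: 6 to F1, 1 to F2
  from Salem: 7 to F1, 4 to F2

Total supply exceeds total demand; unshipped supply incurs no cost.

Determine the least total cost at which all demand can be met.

An optimal shipping plan:
  Chico→F1: 50 bunches
  Chico→F2: 20 bunches
  Nampa→F2: 60 bunches
  Salem→F2: 20 bunches
Total cost = 350.

350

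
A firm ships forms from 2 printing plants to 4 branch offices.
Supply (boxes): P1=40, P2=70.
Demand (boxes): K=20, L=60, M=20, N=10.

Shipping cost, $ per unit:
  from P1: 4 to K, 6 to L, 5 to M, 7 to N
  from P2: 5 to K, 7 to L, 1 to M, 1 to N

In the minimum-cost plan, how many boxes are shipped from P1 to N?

0

The minimum-cost plan:
  P1→L: 40 boxes
  P2→K: 20 boxes
  P2→L: 20 boxes
  P2→M: 20 boxes
  P2→N: 10 boxes
Total cost = $510.
The route P1→N is not used.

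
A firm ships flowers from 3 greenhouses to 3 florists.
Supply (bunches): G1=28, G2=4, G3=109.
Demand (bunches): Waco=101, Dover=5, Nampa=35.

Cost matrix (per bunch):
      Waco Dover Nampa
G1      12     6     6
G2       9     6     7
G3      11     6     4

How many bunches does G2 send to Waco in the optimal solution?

4

Optimal shipments:
  G1→Waco: 23 × 12 = 276
  G1→Dover: 5 × 6 = 30
  G2→Waco: 4 × 9 = 36
  G3→Waco: 74 × 11 = 814
  G3→Nampa: 35 × 4 = 140
Total cost = 1296.
So G2→Waco carries 4 bunches.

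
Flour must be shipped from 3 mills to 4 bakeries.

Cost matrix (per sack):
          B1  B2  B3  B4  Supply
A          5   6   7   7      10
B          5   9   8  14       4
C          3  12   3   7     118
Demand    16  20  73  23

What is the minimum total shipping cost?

596

One minimum-cost allocation:
  A→B2: 10 sacks
  B→B2: 4 sacks
  C→B1: 16 sacks
  C→B2: 6 sacks
  C→B3: 73 sacks
  C→B4: 23 sacks
Total cost = 596.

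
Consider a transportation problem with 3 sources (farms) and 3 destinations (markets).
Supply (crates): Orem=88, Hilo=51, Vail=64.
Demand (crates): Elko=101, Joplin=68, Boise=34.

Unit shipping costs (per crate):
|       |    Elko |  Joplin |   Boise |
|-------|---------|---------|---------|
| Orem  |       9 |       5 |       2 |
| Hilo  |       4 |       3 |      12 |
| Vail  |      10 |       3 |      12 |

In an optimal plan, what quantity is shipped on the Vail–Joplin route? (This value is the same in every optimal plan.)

Solving gives:
  Orem–Elko: 50 crates
  Orem–Joplin: 4 crates
  Orem–Boise: 34 crates
  Hilo–Elko: 51 crates
  Vail–Joplin: 64 crates
Total cost = 934.
So Vail→Joplin carries 64 crates.

64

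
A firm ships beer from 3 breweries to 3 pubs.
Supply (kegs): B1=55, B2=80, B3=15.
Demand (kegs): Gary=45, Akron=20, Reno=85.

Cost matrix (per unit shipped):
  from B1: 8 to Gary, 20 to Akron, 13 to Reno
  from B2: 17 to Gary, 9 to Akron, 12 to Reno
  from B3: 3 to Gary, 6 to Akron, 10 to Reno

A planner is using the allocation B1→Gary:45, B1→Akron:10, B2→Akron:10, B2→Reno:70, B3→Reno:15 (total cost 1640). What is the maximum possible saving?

Current plan cost = 45·8 + 10·20 + 10·9 + 70·12 + 15·10 = 1640.
Optimal plan:
  B1 to Gary: 30 × 8 = 240
  B1 to Reno: 25 × 13 = 325
  B2 to Akron: 20 × 9 = 180
  B2 to Reno: 60 × 12 = 720
  B3 to Gary: 15 × 3 = 45
Optimal cost = 1510.
Saving = 1640 − 1510 = 130.

130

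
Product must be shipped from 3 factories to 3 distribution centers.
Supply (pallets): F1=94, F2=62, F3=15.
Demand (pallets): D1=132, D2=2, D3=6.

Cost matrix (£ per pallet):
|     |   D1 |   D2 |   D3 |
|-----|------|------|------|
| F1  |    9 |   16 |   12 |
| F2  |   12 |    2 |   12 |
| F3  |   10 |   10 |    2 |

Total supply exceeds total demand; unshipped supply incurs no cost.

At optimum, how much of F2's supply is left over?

Minimum-cost shipments:
  F1–D1: 94 × £9 = £846
  F2–D1: 29 × £12 = £348
  F2–D2: 2 × £2 = £4
  F3–D1: 9 × £10 = £90
  F3–D3: 6 × £2 = £12
Total cost = £1300.
F2 ships 31 of its 62, leaving 31.

31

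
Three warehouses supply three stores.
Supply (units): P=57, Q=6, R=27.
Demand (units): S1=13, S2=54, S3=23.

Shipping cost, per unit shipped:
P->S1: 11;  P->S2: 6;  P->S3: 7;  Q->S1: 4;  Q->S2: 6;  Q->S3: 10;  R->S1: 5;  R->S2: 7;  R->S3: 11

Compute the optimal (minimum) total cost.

One minimum-cost allocation:
  P→S2: 34 × 6 = 204
  P→S3: 23 × 7 = 161
  Q→S1: 6 × 4 = 24
  R→S1: 7 × 5 = 35
  R→S2: 20 × 7 = 140
Total = 204 + 161 + 24 + 35 + 140 = 564.
(Supply check: P ships 57; Q ships 6; R ships 27.)

564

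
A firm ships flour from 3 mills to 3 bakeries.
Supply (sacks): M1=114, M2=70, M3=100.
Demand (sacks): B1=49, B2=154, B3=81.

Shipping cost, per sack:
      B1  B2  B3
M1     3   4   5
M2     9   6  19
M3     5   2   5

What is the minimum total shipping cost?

1140

Optimal allocation:
  M1->B1: 49 × 3 = 147
  M1->B3: 65 × 5 = 325
  M2->B2: 70 × 6 = 420
  M3->B2: 84 × 2 = 168
  M3->B3: 16 × 5 = 80
Total = 147 + 325 + 420 + 168 + 80 = 1140.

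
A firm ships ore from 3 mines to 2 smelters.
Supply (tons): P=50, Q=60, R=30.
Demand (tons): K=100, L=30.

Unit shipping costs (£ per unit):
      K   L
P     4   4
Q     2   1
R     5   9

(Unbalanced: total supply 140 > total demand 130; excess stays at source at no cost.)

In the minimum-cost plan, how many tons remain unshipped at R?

10

Minimum-cost shipments:
  P to K: 50 × £4 = £200
  Q to K: 30 × £2 = £60
  Q to L: 30 × £1 = £30
  R to K: 20 × £5 = £100
Total cost = £390.
R ships 20 of its 30, leaving 10.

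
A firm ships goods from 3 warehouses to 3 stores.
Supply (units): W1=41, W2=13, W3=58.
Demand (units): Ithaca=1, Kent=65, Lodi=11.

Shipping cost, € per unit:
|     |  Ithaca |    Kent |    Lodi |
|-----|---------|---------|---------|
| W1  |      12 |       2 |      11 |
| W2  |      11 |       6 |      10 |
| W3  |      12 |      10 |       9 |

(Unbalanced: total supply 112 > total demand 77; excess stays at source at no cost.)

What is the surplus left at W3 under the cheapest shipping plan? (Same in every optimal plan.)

35

Minimum-cost shipments:
  W1–Kent: 41 × €2 = €82
  W2–Kent: 13 × €6 = €78
  W3–Ithaca: 1 × €12 = €12
  W3–Kent: 11 × €10 = €110
  W3–Lodi: 11 × €9 = €99
Total cost = €381.
W3 ships 23 of its 58, leaving 35.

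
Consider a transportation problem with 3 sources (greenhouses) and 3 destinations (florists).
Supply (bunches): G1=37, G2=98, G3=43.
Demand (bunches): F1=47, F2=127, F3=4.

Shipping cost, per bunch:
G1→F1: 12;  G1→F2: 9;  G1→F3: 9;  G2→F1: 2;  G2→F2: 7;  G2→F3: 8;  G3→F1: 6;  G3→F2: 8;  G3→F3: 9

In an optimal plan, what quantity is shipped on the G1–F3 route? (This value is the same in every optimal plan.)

4

Optimal shipments:
  G1→F2: 33 × 9 = 297
  G1→F3: 4 × 9 = 36
  G2→F1: 47 × 2 = 94
  G2→F2: 51 × 7 = 357
  G3→F2: 43 × 8 = 344
Total cost = 1128.
So G1→F3 carries 4 bunches.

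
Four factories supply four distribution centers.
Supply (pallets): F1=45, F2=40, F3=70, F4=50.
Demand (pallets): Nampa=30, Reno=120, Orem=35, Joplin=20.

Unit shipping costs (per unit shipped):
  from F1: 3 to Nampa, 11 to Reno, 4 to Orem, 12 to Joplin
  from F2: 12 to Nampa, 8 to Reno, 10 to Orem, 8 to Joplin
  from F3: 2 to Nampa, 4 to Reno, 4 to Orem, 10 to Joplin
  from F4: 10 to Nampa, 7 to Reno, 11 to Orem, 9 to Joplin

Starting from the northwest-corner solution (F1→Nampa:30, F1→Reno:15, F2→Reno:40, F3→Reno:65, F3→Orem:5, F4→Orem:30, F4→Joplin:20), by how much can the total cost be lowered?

Current plan cost = 30·3 + 15·11 + 40·8 + 65·4 + 5·4 + 30·11 + 20·9 = 1365.
Optimal plan:
  F1->Nampa: 10 × 3 = 30
  F1->Orem: 35 × 4 = 140
  F2->Reno: 20 × 8 = 160
  F2->Joplin: 20 × 8 = 160
  F3->Nampa: 20 × 2 = 40
  F3->Reno: 50 × 4 = 200
  F4->Reno: 50 × 7 = 350
Optimal cost = 1080.
Saving = 1365 − 1080 = 285.

285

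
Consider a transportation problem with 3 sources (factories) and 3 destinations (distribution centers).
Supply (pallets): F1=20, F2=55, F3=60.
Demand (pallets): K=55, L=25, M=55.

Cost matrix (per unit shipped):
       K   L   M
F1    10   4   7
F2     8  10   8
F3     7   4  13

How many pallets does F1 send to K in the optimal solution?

0

Solving gives:
  F1→M: 20 × 7 = 140
  F2→K: 20 × 8 = 160
  F2→M: 35 × 8 = 280
  F3→K: 35 × 7 = 245
  F3→L: 25 × 4 = 100
Total cost = 925.
The route F1→K is not used.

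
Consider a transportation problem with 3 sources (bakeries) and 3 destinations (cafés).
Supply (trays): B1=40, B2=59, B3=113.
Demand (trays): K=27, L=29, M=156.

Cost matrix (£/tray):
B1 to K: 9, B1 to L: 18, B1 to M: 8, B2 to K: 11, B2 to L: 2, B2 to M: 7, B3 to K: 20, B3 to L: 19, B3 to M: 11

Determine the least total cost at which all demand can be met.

An optimal shipping plan:
  B1–K: 27 trays
  B1–M: 13 trays
  B2–L: 29 trays
  B2–M: 30 trays
  B3–M: 113 trays
Total cost = £1858.

1858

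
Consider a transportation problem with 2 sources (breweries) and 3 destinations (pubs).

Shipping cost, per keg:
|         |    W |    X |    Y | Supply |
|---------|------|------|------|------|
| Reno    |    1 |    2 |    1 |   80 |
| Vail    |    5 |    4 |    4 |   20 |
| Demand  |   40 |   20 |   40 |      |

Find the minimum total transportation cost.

160

An optimal shipping plan:
  Reno to W: 40 kegs
  Reno to Y: 40 kegs
  Vail to X: 20 kegs
Total cost = 160.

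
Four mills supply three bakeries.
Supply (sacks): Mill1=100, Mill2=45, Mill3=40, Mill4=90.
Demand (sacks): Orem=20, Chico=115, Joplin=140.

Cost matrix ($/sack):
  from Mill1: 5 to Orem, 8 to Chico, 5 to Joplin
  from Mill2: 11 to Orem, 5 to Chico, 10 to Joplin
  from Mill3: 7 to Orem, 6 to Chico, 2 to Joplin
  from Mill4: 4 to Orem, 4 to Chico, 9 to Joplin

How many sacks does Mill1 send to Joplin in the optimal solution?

100

The minimum-cost plan:
  Mill1->Joplin: 100 sacks
  Mill2->Chico: 45 sacks
  Mill3->Joplin: 40 sacks
  Mill4->Orem: 20 sacks
  Mill4->Chico: 70 sacks
Total cost = $1165.
So Mill1→Joplin carries 100 sacks.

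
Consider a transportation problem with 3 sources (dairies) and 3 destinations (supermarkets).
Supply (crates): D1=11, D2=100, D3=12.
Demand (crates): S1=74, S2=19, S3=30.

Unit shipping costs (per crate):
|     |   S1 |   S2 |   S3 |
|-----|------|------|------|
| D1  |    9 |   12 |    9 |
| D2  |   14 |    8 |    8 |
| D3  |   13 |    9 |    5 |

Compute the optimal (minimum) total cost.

One minimum-cost allocation:
  D1–S1: 11 × 9 = 99
  D2–S1: 63 × 14 = 882
  D2–S2: 19 × 8 = 152
  D2–S3: 18 × 8 = 144
  D3–S3: 12 × 5 = 60
Total = 99 + 882 + 152 + 144 + 60 = 1337.

1337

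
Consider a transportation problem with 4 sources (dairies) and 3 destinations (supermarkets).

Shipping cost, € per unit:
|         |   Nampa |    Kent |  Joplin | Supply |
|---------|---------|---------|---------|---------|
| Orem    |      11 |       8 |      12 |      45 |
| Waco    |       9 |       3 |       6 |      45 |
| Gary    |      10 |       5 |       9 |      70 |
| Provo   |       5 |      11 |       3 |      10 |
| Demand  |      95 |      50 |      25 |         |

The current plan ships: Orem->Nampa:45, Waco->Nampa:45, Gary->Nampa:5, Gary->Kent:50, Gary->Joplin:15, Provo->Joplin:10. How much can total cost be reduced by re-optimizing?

Current plan cost = 45·11 + 45·9 + 5·10 + 50·5 + 15·9 + 10·3 = €1365.
Optimal plan:
  Orem->Nampa: 45 crates
  Waco->Kent: 30 crates
  Waco->Joplin: 15 crates
  Gary->Nampa: 50 crates
  Gary->Kent: 20 crates
  Provo->Joplin: 10 crates
Optimal cost = €1305.
Saving = 1365 − 1305 = €60.

60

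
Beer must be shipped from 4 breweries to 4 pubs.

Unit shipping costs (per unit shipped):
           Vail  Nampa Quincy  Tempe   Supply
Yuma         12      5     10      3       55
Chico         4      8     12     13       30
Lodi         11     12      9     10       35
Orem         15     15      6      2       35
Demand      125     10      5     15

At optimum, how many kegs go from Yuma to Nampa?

10

The minimum-cost plan:
  Yuma to Vail: 45 × 12 = 540
  Yuma to Nampa: 10 × 5 = 50
  Chico to Vail: 30 × 4 = 120
  Lodi to Vail: 35 × 11 = 385
  Orem to Vail: 15 × 15 = 225
  Orem to Quincy: 5 × 6 = 30
  Orem to Tempe: 15 × 2 = 30
Total cost = 1380.
So Yuma→Nampa carries 10 kegs.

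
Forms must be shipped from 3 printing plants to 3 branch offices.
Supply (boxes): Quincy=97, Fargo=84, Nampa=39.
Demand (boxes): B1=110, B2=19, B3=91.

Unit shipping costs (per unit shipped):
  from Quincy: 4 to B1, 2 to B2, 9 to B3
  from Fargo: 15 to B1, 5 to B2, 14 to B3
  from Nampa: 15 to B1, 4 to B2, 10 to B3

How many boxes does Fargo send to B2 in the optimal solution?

Solving gives:
  Quincy→B1: 97 boxes
  Fargo→B1: 13 boxes
  Fargo→B2: 19 boxes
  Fargo→B3: 52 boxes
  Nampa→B3: 39 boxes
Total cost = 1796.
So Fargo→B2 carries 19 boxes.

19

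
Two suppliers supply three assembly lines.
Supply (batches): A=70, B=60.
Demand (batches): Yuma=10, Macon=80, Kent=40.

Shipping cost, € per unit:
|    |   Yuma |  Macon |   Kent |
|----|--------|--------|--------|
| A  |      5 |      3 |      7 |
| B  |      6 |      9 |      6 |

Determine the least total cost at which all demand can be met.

600

One minimum-cost allocation:
  A→Macon: 70 × €3 = €210
  B→Yuma: 10 × €6 = €60
  B→Macon: 10 × €9 = €90
  B→Kent: 40 × €6 = €240
Total = 210 + 60 + 90 + 240 = €600.
(Supply check: A ships 70; B ships 60.)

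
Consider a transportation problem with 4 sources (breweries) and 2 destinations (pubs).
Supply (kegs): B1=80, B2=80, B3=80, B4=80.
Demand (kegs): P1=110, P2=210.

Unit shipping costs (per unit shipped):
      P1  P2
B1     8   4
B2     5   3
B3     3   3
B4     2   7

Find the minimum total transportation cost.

Optimal allocation:
  B1->P2: 80 × 4 = 320
  B2->P2: 80 × 3 = 240
  B3->P1: 30 × 3 = 90
  B3->P2: 50 × 3 = 150
  B4->P1: 80 × 2 = 160
Total = 320 + 240 + 90 + 150 + 160 = 960.
(Supply check: B1 ships 80; B2 ships 80; B3 ships 80; B4 ships 80.)

960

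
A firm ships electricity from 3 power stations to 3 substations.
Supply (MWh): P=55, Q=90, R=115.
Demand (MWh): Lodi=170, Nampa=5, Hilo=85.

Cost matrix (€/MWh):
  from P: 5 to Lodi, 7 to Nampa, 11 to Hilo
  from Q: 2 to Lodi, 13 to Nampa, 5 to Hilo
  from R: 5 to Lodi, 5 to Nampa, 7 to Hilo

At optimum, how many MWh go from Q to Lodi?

90

Optimal shipments:
  P to Lodi: 55 MWh
  Q to Lodi: 90 MWh
  R to Lodi: 25 MWh
  R to Nampa: 5 MWh
  R to Hilo: 85 MWh
Total cost = €1200.
So Q→Lodi carries 90 MWh.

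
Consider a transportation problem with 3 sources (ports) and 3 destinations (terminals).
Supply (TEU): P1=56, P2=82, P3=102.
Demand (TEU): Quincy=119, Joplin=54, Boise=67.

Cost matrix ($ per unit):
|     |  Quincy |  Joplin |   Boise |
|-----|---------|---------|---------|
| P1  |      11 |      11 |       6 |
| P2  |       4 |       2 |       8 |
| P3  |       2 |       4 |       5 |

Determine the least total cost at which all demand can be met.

793

A cheapest plan:
  P1→Boise: 56 × $6 = $336
  P2→Quincy: 28 × $4 = $112
  P2→Joplin: 54 × $2 = $108
  P3→Quincy: 91 × $2 = $182
  P3→Boise: 11 × $5 = $55
Total = 336 + 112 + 108 + 182 + 55 = $793.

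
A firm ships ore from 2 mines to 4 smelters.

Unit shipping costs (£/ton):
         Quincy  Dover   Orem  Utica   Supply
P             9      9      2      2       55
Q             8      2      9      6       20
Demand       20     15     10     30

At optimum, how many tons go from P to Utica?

30

Optimal shipments:
  P->Quincy: 15 × £9 = £135
  P->Orem: 10 × £2 = £20
  P->Utica: 30 × £2 = £60
  Q->Quincy: 5 × £8 = £40
  Q->Dover: 15 × £2 = £30
Total cost = £285.
So P→Utica carries 30 tons.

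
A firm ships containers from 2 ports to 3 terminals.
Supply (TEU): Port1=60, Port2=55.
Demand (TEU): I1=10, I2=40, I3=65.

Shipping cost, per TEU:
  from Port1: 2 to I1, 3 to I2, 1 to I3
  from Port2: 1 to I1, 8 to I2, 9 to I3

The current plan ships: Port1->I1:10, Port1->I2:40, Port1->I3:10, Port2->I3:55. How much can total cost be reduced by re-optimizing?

210

Current plan cost = 10·2 + 40·3 + 10·1 + 55·9 = 645.
Optimal plan:
  Port1->I3: 60 × 1 = 60
  Port2->I1: 10 × 1 = 10
  Port2->I2: 40 × 8 = 320
  Port2->I3: 5 × 9 = 45
Optimal cost = 435.
Saving = 645 − 435 = 210.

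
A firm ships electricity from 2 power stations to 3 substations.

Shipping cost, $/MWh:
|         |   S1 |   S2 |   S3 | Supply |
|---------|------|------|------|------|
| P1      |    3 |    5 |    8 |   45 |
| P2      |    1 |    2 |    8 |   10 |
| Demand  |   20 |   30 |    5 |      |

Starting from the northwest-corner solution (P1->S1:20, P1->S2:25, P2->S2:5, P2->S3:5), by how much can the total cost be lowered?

Current plan cost = 20·3 + 25·5 + 5·2 + 5·8 = $235.
Optimal plan:
  P1→S1: 20 × $3 = $60
  P1→S2: 20 × $5 = $100
  P1→S3: 5 × $8 = $40
  P2→S2: 10 × $2 = $20
Optimal cost = $220.
Saving = 235 − 220 = $15.

15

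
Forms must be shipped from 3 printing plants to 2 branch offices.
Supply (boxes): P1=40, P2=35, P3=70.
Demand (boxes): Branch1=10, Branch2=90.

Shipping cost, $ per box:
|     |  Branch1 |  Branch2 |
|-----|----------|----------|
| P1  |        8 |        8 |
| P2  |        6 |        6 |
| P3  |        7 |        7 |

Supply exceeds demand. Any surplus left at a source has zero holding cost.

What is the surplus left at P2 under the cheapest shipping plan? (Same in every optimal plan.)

0

Minimum-cost shipments:
  P2→Branch1: 10 × $6 = $60
  P2→Branch2: 25 × $6 = $150
  P3→Branch2: 65 × $7 = $455
Total cost = $665.
P2 ships 35 of its 35, leaving 0.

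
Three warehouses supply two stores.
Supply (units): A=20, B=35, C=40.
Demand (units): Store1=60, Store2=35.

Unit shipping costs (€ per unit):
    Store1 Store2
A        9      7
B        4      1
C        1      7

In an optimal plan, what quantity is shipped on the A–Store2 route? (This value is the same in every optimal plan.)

Solving gives:
  A→Store1: 20 × €9 = €180
  B→Store2: 35 × €1 = €35
  C→Store1: 40 × €1 = €40
Total cost = €255.
The route A→Store2 is not used.

0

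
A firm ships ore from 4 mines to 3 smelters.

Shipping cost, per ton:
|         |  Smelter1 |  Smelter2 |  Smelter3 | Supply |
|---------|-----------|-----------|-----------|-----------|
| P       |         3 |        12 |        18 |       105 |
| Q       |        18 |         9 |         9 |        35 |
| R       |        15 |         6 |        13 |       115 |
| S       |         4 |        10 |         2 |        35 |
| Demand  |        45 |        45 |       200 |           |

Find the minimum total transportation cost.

2780

An optimal shipping plan:
  P->Smelter1: 45 × 3 = 135
  P->Smelter3: 60 × 18 = 1080
  Q->Smelter3: 35 × 9 = 315
  R->Smelter2: 45 × 6 = 270
  R->Smelter3: 70 × 13 = 910
  S->Smelter3: 35 × 2 = 70
Total = 135 + 1080 + 315 + 270 + 910 + 70 = 2780.
(Supply check: P ships 105; Q ships 35; R ships 115; S ships 35.)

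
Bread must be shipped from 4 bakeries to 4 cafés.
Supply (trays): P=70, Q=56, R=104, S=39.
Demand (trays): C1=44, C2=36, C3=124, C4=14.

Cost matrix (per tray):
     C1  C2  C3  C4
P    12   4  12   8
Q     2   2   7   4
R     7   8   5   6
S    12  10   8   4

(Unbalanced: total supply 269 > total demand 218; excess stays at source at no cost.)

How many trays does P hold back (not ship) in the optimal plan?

An optimal plan:
  P to C2: 24 trays
  Q to C1: 44 trays
  Q to C2: 12 trays
  R to C3: 104 trays
  S to C3: 20 trays
  S to C4: 14 trays
Total cost = 944.
P ships 24 of its 70, leaving 46.

46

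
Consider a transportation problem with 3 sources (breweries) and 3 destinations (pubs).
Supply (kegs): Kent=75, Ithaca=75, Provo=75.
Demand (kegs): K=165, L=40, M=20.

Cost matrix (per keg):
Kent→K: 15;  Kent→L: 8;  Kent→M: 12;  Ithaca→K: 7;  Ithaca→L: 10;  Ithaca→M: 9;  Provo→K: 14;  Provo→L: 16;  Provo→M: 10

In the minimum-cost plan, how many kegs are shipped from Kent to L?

Solving gives:
  Kent→K: 35 × 15 = 525
  Kent→L: 40 × 8 = 320
  Ithaca→K: 75 × 7 = 525
  Provo→K: 55 × 14 = 770
  Provo→M: 20 × 10 = 200
Total cost = 2340.
So Kent→L carries 40 kegs.

40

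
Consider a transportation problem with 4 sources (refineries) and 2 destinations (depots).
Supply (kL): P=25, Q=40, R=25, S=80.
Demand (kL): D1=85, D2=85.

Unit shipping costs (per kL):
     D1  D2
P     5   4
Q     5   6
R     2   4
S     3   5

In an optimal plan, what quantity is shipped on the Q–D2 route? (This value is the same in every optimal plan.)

40

The minimum-cost plan:
  P→D2: 25 kL
  Q→D2: 40 kL
  R→D1: 25 kL
  S→D1: 60 kL
  S→D2: 20 kL
Total cost = 670.
So Q→D2 carries 40 kL.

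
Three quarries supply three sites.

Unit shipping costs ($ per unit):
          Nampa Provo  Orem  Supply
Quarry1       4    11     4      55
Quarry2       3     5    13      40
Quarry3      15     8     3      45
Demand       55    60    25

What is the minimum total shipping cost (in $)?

655

One minimum-cost allocation:
  Quarry1→Nampa: 55 × $4 = $220
  Quarry2→Provo: 40 × $5 = $200
  Quarry3→Provo: 20 × $8 = $160
  Quarry3→Orem: 25 × $3 = $75
Total = 220 + 200 + 160 + 75 = $655.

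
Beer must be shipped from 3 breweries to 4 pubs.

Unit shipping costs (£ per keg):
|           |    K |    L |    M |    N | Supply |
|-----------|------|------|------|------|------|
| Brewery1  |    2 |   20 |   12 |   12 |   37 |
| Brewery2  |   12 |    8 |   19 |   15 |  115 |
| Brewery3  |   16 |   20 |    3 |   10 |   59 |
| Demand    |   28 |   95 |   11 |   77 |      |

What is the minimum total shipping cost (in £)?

1737

An optimal shipping plan:
  Brewery1->K: 28 × £2 = £56
  Brewery1->N: 9 × £12 = £108
  Brewery2->L: 95 × £8 = £760
  Brewery2->N: 20 × £15 = £300
  Brewery3->M: 11 × £3 = £33
  Brewery3->N: 48 × £10 = £480
Total = 56 + 108 + 760 + 300 + 33 + 480 = £1737.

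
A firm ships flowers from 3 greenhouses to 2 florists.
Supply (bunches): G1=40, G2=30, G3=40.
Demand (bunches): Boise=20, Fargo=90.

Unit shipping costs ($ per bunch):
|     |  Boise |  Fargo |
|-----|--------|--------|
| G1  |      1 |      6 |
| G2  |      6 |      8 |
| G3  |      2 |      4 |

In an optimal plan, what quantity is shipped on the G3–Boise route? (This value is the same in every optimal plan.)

Optimal shipments:
  G1→Boise: 20 × $1 = $20
  G1→Fargo: 20 × $6 = $120
  G2→Fargo: 30 × $8 = $240
  G3→Fargo: 40 × $4 = $160
Total cost = $540.
The route G3→Boise is not used.

0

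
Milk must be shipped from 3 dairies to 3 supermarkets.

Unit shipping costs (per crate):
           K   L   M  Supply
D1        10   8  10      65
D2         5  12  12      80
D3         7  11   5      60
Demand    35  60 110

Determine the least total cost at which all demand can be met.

A cheapest plan:
  D1 to L: 60 × 8 = 480
  D1 to M: 5 × 10 = 50
  D2 to K: 35 × 5 = 175
  D2 to M: 45 × 12 = 540
  D3 to M: 60 × 5 = 300
Total = 480 + 50 + 175 + 540 + 300 = 1545.

1545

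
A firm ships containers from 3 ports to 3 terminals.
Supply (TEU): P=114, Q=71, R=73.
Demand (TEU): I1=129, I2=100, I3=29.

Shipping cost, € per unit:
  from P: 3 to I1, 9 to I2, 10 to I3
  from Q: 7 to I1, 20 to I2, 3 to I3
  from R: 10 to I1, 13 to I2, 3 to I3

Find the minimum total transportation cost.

An optimal shipping plan:
  P–I1: 58 TEU
  P–I2: 56 TEU
  Q–I1: 71 TEU
  R–I2: 44 TEU
  R–I3: 29 TEU
Total cost = €1834.
(Supply check: P ships 114; Q ships 71; R ships 73.)

1834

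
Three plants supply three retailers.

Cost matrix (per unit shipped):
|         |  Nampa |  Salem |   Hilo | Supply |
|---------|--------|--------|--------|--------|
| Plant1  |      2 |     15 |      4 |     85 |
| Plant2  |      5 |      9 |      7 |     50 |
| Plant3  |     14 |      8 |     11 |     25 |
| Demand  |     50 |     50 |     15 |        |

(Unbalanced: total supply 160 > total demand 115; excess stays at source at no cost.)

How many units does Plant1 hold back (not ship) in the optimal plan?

20

Minimum-cost shipments:
  Plant1–Nampa: 50 × 2 = 100
  Plant1–Hilo: 15 × 4 = 60
  Plant2–Salem: 25 × 9 = 225
  Plant3–Salem: 25 × 8 = 200
Total cost = 585.
Plant1 ships 65 of its 85, leaving 20.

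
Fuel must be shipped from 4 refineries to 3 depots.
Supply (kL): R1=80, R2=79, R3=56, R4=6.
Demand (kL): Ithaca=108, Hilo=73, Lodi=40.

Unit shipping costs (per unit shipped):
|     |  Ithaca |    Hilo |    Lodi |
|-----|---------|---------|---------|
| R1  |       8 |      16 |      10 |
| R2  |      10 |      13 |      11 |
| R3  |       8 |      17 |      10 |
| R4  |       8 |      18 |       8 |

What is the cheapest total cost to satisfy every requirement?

2207

An optimal shipping plan:
  R1–Ithaca: 52 kL
  R1–Lodi: 28 kL
  R2–Hilo: 73 kL
  R2–Lodi: 6 kL
  R3–Ithaca: 56 kL
  R4–Lodi: 6 kL
Total cost = 2207.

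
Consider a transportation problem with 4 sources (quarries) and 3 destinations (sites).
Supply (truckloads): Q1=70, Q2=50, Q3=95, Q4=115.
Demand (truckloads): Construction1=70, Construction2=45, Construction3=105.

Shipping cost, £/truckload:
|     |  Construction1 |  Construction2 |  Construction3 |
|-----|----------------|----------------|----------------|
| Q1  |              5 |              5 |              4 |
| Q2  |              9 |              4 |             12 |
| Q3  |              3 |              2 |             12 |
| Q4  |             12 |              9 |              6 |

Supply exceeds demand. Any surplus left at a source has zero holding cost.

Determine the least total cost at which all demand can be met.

Optimal allocation:
  Q1→Construction3: 70 × £4 = £280
  Q2→Construction2: 20 × £4 = £80
  Q3→Construction1: 70 × £3 = £210
  Q3→Construction2: 25 × £2 = £50
  Q4→Construction3: 35 × £6 = £210
Total = 280 + 80 + 210 + 50 + 210 = £830.
(Supply check: Q1 ships 70; Q2 ships 20; Q3 ships 95; Q4 ships 35.)

830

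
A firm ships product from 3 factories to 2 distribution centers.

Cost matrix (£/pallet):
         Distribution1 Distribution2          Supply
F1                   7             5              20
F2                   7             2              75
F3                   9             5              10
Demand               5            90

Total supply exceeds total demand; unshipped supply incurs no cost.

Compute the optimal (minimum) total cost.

260

A cheapest plan:
  F1–Distribution1: 5 × £7 = £35
  F1–Distribution2: 15 × £5 = £75
  F2–Distribution2: 75 × £2 = £150
Total = 35 + 75 + 150 = £260.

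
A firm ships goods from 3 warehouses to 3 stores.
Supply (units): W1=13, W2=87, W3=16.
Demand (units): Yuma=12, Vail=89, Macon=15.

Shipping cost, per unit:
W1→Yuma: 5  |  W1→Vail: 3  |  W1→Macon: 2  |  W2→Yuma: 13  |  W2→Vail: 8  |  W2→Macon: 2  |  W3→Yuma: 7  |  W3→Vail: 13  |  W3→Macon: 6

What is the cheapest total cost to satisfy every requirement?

An optimal shipping plan:
  W1->Vail: 13 × 3 = 39
  W2->Vail: 76 × 8 = 608
  W2->Macon: 11 × 2 = 22
  W3->Yuma: 12 × 7 = 84
  W3->Macon: 4 × 6 = 24
Total = 39 + 608 + 22 + 84 + 24 = 777.

777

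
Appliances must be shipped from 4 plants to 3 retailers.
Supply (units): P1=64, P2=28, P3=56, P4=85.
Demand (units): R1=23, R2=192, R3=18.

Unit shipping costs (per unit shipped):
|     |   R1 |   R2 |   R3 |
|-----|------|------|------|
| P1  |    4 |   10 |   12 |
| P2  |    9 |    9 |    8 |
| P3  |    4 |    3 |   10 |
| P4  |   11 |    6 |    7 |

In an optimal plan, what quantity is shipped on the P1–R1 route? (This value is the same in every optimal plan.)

23

The minimum-cost plan:
  P1 to R1: 23 units
  P1 to R2: 41 units
  P2 to R2: 10 units
  P2 to R3: 18 units
  P3 to R2: 56 units
  P4 to R2: 85 units
Total cost = 1414.
So P1→R1 carries 23 units.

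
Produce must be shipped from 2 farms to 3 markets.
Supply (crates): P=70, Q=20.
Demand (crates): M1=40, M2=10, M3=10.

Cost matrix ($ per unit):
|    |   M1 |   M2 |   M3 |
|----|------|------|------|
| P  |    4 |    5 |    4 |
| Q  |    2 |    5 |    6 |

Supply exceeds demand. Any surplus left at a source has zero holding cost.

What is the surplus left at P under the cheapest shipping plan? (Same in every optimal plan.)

An optimal plan:
  P→M1: 20 × $4 = $80
  P→M2: 10 × $5 = $50
  P→M3: 10 × $4 = $40
  Q→M1: 20 × $2 = $40
Total cost = $210.
P ships 40 of its 70, leaving 30.

30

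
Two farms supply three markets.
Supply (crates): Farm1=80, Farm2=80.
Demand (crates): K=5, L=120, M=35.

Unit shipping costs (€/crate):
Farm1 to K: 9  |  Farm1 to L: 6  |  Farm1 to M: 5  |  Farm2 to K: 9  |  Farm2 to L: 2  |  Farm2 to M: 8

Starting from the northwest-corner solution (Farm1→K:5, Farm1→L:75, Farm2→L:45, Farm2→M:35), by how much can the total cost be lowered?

245

Current plan cost = 5·9 + 75·6 + 45·2 + 35·8 = €865.
Optimal plan:
  Farm1–K: 5 × €9 = €45
  Farm1–L: 40 × €6 = €240
  Farm1–M: 35 × €5 = €175
  Farm2–L: 80 × €2 = €160
Optimal cost = €620.
Saving = 865 − 620 = €245.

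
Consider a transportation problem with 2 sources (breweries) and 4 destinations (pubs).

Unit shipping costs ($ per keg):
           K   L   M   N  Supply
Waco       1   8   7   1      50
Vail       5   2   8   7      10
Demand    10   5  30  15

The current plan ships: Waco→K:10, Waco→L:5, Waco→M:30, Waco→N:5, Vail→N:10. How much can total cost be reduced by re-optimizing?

85

Current plan cost = 10·1 + 5·8 + 30·7 + 5·1 + 10·7 = $335.
Optimal plan:
  Waco->K: 10 × $1 = $10
  Waco->M: 25 × $7 = $175
  Waco->N: 15 × $1 = $15
  Vail->L: 5 × $2 = $10
  Vail->M: 5 × $8 = $40
Optimal cost = $250.
Saving = 335 − 250 = $85.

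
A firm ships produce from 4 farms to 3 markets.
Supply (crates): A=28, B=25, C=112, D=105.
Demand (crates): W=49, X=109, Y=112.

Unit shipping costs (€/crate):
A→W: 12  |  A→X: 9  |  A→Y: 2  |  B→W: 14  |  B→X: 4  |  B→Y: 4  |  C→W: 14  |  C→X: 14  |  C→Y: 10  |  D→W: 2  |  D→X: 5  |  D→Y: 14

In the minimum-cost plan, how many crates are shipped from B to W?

0

The minimum-cost plan:
  A to Y: 28 × €2 = €56
  B to X: 25 × €4 = €100
  C to X: 28 × €14 = €392
  C to Y: 84 × €10 = €840
  D to W: 49 × €2 = €98
  D to X: 56 × €5 = €280
Total cost = €1766.
The route B→W is not used.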